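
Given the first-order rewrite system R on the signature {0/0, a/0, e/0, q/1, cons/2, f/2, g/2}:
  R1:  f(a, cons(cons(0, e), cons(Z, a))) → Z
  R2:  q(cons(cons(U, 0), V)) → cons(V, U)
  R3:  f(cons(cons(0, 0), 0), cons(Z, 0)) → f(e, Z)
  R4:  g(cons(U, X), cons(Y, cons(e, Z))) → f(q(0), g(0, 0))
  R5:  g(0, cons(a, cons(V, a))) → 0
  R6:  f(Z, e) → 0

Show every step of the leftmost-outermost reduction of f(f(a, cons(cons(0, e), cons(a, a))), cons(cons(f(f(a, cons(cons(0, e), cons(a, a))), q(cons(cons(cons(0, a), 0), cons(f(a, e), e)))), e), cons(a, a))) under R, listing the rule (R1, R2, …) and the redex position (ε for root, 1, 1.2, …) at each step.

1. f(f(a, cons(cons(0, e), cons(a, a))), cons(cons(f(f(a, cons(cons(0, e), cons(a, a))), q(cons(cons(cons(0, a), 0), cons(f(a, e), e)))), e), cons(a, a)))  →  f(a, cons(cons(f(f(a, cons(cons(0, e), cons(a, a))), q(cons(cons(cons(0, a), 0), cons(f(a, e), e)))), e), cons(a, a)))   [R1 at 1]
2. f(a, cons(cons(f(f(a, cons(cons(0, e), cons(a, a))), q(cons(cons(cons(0, a), 0), cons(f(a, e), e)))), e), cons(a, a)))  →  f(a, cons(cons(f(a, q(cons(cons(cons(0, a), 0), cons(f(a, e), e)))), e), cons(a, a)))   [R1 at 2.1.1.1]
3. f(a, cons(cons(f(a, q(cons(cons(cons(0, a), 0), cons(f(a, e), e)))), e), cons(a, a)))  →  f(a, cons(cons(f(a, cons(cons(f(a, e), e), cons(0, a))), e), cons(a, a)))   [R2 at 2.1.1.2]
4. f(a, cons(cons(f(a, cons(cons(f(a, e), e), cons(0, a))), e), cons(a, a)))  →  f(a, cons(cons(f(a, cons(cons(0, e), cons(0, a))), e), cons(a, a)))   [R6 at 2.1.1.2.1.1]
5. f(a, cons(cons(f(a, cons(cons(0, e), cons(0, a))), e), cons(a, a)))  →  f(a, cons(cons(0, e), cons(a, a)))   [R1 at 2.1.1]
6. f(a, cons(cons(0, e), cons(a, a)))  →  a   [R1 at ε]

a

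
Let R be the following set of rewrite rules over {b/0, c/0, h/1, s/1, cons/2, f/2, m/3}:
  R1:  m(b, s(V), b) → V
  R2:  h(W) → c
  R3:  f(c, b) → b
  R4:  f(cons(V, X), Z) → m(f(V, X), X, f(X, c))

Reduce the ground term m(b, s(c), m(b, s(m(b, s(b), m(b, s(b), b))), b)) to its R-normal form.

c

1. m(b, s(c), m(b, s(m(b, s(b), m(b, s(b), b))), b))  →  m(b, s(c), m(b, s(b), m(b, s(b), b)))   [R1 at 3]
2. m(b, s(c), m(b, s(b), m(b, s(b), b)))  →  m(b, s(c), m(b, s(b), b))   [R1 at 3.3]
3. m(b, s(c), m(b, s(b), b))  →  m(b, s(c), b)   [R1 at 3]
4. m(b, s(c), b)  →  c   [R1 at ε]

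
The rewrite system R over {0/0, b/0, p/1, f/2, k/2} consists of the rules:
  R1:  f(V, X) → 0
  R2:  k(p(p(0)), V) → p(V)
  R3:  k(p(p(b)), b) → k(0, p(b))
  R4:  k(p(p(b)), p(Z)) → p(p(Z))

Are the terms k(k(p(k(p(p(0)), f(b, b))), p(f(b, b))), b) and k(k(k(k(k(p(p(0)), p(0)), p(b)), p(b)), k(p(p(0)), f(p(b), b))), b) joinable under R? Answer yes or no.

yes — NF(t₁) = p(b), NF(t₂) = p(b)

Reduce t₁ = k(k(p(k(p(p(0)), f(b, b))), p(f(b, b))), b):
1. k(k(p(k(p(p(0)), f(b, b))), p(f(b, b))), b)  →  k(k(p(p(f(b, b))), p(f(b, b))), b)   [R2 at 1.1.1]
2. k(k(p(p(f(b, b))), p(f(b, b))), b)  →  k(k(p(p(0)), p(f(b, b))), b)   [R1 at 1.1.1.1]
3. k(k(p(p(0)), p(f(b, b))), b)  →  k(p(p(f(b, b))), b)   [R2 at 1]
4. k(p(p(f(b, b))), b)  →  k(p(p(0)), b)   [R1 at 1.1.1]
5. k(p(p(0)), b)  →  p(b)   [R2 at ε]

Reduce t₂ = k(k(k(k(k(p(p(0)), p(0)), p(b)), p(b)), k(p(p(0)), f(p(b), b))), b):
1. k(k(k(k(k(p(p(0)), p(0)), p(b)), p(b)), k(p(p(0)), f(p(b), b))), b)  →  k(k(k(k(p(p(0)), p(b)), p(b)), k(p(p(0)), f(p(b), b))), b)   [R2 at 1.1.1.1]
2. k(k(k(k(p(p(0)), p(b)), p(b)), k(p(p(0)), f(p(b), b))), b)  →  k(k(k(p(p(b)), p(b)), k(p(p(0)), f(p(b), b))), b)   [R2 at 1.1.1]
3. k(k(k(p(p(b)), p(b)), k(p(p(0)), f(p(b), b))), b)  →  k(k(p(p(b)), k(p(p(0)), f(p(b), b))), b)   [R4 at 1.1]
4. k(k(p(p(b)), k(p(p(0)), f(p(b), b))), b)  →  k(k(p(p(b)), p(f(p(b), b))), b)   [R2 at 1.2]
5. k(k(p(p(b)), p(f(p(b), b))), b)  →  k(p(p(f(p(b), b))), b)   [R4 at 1]
6. k(p(p(f(p(b), b))), b)  →  k(p(p(0)), b)   [R1 at 1.1.1]
7. k(p(p(0)), b)  →  p(b)   [R2 at ε]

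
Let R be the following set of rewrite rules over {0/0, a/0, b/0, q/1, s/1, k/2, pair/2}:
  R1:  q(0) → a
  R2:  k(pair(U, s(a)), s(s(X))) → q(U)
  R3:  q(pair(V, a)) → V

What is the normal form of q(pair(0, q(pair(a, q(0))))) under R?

1. q(pair(0, q(pair(a, q(0)))))  →  q(pair(0, q(pair(a, a))))   [R1 at 1.2.1.2]
2. q(pair(0, q(pair(a, a))))  →  q(pair(0, a))   [R3 at 1.2]
3. q(pair(0, a))  →  0   [R3 at ε]

0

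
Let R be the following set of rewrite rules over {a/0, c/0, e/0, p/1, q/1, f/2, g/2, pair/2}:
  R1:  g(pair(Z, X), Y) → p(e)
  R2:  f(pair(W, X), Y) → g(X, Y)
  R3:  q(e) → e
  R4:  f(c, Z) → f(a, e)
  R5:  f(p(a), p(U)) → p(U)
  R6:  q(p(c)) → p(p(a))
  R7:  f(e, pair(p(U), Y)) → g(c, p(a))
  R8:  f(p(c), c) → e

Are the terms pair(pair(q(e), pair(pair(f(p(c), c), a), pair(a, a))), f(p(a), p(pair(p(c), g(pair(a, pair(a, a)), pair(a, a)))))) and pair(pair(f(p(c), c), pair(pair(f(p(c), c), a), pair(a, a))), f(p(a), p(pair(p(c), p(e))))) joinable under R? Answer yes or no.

yes — NF(t₁) = pair(pair(e, pair(pair(e, a), pair(a, a))), p(pair(p(c), p(e)))), NF(t₂) = pair(pair(e, pair(pair(e, a), pair(a, a))), p(pair(p(c), p(e))))

Reduce t₁ = pair(pair(q(e), pair(pair(f(p(c), c), a), pair(a, a))), f(p(a), p(pair(p(c), g(pair(a, pair(a, a)), pair(a, a)))))):
1. pair(pair(q(e), pair(pair(f(p(c), c), a), pair(a, a))), f(p(a), p(pair(p(c), g(pair(a, pair(a, a)), pair(a, a))))))  →  pair(pair(e, pair(pair(f(p(c), c), a), pair(a, a))), f(p(a), p(pair(p(c), g(pair(a, pair(a, a)), pair(a, a))))))   [R3 at 1.1]
2. pair(pair(e, pair(pair(f(p(c), c), a), pair(a, a))), f(p(a), p(pair(p(c), g(pair(a, pair(a, a)), pair(a, a))))))  →  pair(pair(e, pair(pair(e, a), pair(a, a))), f(p(a), p(pair(p(c), g(pair(a, pair(a, a)), pair(a, a))))))   [R8 at 1.2.1.1]
3. pair(pair(e, pair(pair(e, a), pair(a, a))), f(p(a), p(pair(p(c), g(pair(a, pair(a, a)), pair(a, a))))))  →  pair(pair(e, pair(pair(e, a), pair(a, a))), p(pair(p(c), g(pair(a, pair(a, a)), pair(a, a)))))   [R5 at 2]
4. pair(pair(e, pair(pair(e, a), pair(a, a))), p(pair(p(c), g(pair(a, pair(a, a)), pair(a, a)))))  →  pair(pair(e, pair(pair(e, a), pair(a, a))), p(pair(p(c), p(e))))   [R1 at 2.1.2]

Reduce t₂ = pair(pair(f(p(c), c), pair(pair(f(p(c), c), a), pair(a, a))), f(p(a), p(pair(p(c), p(e))))):
1. pair(pair(f(p(c), c), pair(pair(f(p(c), c), a), pair(a, a))), f(p(a), p(pair(p(c), p(e)))))  →  pair(pair(e, pair(pair(f(p(c), c), a), pair(a, a))), f(p(a), p(pair(p(c), p(e)))))   [R8 at 1.1]
2. pair(pair(e, pair(pair(f(p(c), c), a), pair(a, a))), f(p(a), p(pair(p(c), p(e)))))  →  pair(pair(e, pair(pair(e, a), pair(a, a))), f(p(a), p(pair(p(c), p(e)))))   [R8 at 1.2.1.1]
3. pair(pair(e, pair(pair(e, a), pair(a, a))), f(p(a), p(pair(p(c), p(e)))))  →  pair(pair(e, pair(pair(e, a), pair(a, a))), p(pair(p(c), p(e))))   [R5 at 2]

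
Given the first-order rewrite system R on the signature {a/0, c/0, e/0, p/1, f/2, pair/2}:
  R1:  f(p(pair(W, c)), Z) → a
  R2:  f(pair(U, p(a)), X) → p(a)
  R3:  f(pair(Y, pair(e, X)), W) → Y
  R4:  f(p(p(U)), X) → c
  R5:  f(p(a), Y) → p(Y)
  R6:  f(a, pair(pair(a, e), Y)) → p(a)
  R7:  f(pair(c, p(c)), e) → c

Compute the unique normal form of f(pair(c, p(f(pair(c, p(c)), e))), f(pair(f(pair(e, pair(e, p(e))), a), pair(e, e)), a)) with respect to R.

1. f(pair(c, p(f(pair(c, p(c)), e))), f(pair(f(pair(e, pair(e, p(e))), a), pair(e, e)), a))  →  f(pair(c, p(c)), f(pair(f(pair(e, pair(e, p(e))), a), pair(e, e)), a))   [R7 at 1.2.1]
2. f(pair(c, p(c)), f(pair(f(pair(e, pair(e, p(e))), a), pair(e, e)), a))  →  f(pair(c, p(c)), f(pair(e, pair(e, p(e))), a))   [R3 at 2]
3. f(pair(c, p(c)), f(pair(e, pair(e, p(e))), a))  →  f(pair(c, p(c)), e)   [R3 at 2]
4. f(pair(c, p(c)), e)  →  c   [R7 at ε]

c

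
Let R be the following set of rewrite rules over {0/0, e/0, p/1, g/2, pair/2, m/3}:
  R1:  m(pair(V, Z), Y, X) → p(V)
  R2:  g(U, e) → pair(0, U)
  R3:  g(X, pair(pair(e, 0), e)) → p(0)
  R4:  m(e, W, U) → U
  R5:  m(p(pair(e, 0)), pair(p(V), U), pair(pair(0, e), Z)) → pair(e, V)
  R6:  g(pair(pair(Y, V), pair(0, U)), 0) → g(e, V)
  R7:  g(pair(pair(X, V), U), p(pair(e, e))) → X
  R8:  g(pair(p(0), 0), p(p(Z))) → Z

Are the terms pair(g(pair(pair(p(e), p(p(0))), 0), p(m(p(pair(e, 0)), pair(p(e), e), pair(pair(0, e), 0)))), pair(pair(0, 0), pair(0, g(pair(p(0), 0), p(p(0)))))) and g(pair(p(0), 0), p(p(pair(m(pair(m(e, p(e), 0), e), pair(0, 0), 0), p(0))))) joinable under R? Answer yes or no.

Reduce t₁ = pair(g(pair(pair(p(e), p(p(0))), 0), p(m(p(pair(e, 0)), pair(p(e), e), pair(pair(0, e), 0)))), pair(pair(0, 0), pair(0, g(pair(p(0), 0), p(p(0)))))):
1. pair(g(pair(pair(p(e), p(p(0))), 0), p(m(p(pair(e, 0)), pair(p(e), e), pair(pair(0, e), 0)))), pair(pair(0, 0), pair(0, g(pair(p(0), 0), p(p(0))))))  →  pair(g(pair(pair(p(e), p(p(0))), 0), p(pair(e, e))), pair(pair(0, 0), pair(0, g(pair(p(0), 0), p(p(0))))))   [R5 at 1.2.1]
2. pair(g(pair(pair(p(e), p(p(0))), 0), p(pair(e, e))), pair(pair(0, 0), pair(0, g(pair(p(0), 0), p(p(0))))))  →  pair(p(e), pair(pair(0, 0), pair(0, g(pair(p(0), 0), p(p(0))))))   [R7 at 1]
3. pair(p(e), pair(pair(0, 0), pair(0, g(pair(p(0), 0), p(p(0))))))  →  pair(p(e), pair(pair(0, 0), pair(0, 0)))   [R8 at 2.2.2]

Reduce t₂ = g(pair(p(0), 0), p(p(pair(m(pair(m(e, p(e), 0), e), pair(0, 0), 0), p(0))))):
1. g(pair(p(0), 0), p(p(pair(m(pair(m(e, p(e), 0), e), pair(0, 0), 0), p(0)))))  →  pair(m(pair(m(e, p(e), 0), e), pair(0, 0), 0), p(0))   [R8 at ε]
2. pair(m(pair(m(e, p(e), 0), e), pair(0, 0), 0), p(0))  →  pair(p(m(e, p(e), 0)), p(0))   [R1 at 1]
3. pair(p(m(e, p(e), 0)), p(0))  →  pair(p(0), p(0))   [R4 at 1.1]

no — NF(t₁) = pair(p(e), pair(pair(0, 0), pair(0, 0))), NF(t₂) = pair(p(0), p(0))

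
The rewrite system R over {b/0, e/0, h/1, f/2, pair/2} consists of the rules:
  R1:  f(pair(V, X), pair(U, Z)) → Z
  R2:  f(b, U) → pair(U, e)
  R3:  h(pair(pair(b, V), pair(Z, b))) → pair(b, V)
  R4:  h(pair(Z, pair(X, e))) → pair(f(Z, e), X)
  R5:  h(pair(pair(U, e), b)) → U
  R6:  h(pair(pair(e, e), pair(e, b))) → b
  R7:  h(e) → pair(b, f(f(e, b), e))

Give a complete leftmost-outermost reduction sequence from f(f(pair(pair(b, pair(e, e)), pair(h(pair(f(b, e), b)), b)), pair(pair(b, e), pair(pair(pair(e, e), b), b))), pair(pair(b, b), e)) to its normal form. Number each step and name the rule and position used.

1. f(f(pair(pair(b, pair(e, e)), pair(h(pair(f(b, e), b)), b)), pair(pair(b, e), pair(pair(pair(e, e), b), b))), pair(pair(b, b), e))  →  f(pair(pair(pair(e, e), b), b), pair(pair(b, b), e))   [R1 at 1]
2. f(pair(pair(pair(e, e), b), b), pair(pair(b, b), e))  →  e   [R1 at ε]

e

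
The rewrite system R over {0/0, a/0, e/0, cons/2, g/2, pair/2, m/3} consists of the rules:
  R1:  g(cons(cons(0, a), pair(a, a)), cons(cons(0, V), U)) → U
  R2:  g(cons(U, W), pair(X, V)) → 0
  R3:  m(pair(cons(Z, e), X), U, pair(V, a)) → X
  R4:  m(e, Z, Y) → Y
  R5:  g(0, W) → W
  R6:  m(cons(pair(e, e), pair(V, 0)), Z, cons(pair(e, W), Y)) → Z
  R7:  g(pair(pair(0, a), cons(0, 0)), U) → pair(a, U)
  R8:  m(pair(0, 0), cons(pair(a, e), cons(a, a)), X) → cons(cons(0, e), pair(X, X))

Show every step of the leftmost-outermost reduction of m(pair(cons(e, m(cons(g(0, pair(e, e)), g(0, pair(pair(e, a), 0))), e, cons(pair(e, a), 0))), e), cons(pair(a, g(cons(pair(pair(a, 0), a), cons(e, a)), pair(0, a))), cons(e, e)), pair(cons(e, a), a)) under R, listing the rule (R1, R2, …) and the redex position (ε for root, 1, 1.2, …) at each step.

e

1. m(pair(cons(e, m(cons(g(0, pair(e, e)), g(0, pair(pair(e, a), 0))), e, cons(pair(e, a), 0))), e), cons(pair(a, g(cons(pair(pair(a, 0), a), cons(e, a)), pair(0, a))), cons(e, e)), pair(cons(e, a), a))  →  m(pair(cons(e, m(cons(pair(e, e), g(0, pair(pair(e, a), 0))), e, cons(pair(e, a), 0))), e), cons(pair(a, g(cons(pair(pair(a, 0), a), cons(e, a)), pair(0, a))), cons(e, e)), pair(cons(e, a), a))   [R5 at 1.1.2.1.1]
2. m(pair(cons(e, m(cons(pair(e, e), g(0, pair(pair(e, a), 0))), e, cons(pair(e, a), 0))), e), cons(pair(a, g(cons(pair(pair(a, 0), a), cons(e, a)), pair(0, a))), cons(e, e)), pair(cons(e, a), a))  →  m(pair(cons(e, m(cons(pair(e, e), pair(pair(e, a), 0)), e, cons(pair(e, a), 0))), e), cons(pair(a, g(cons(pair(pair(a, 0), a), cons(e, a)), pair(0, a))), cons(e, e)), pair(cons(e, a), a))   [R5 at 1.1.2.1.2]
3. m(pair(cons(e, m(cons(pair(e, e), pair(pair(e, a), 0)), e, cons(pair(e, a), 0))), e), cons(pair(a, g(cons(pair(pair(a, 0), a), cons(e, a)), pair(0, a))), cons(e, e)), pair(cons(e, a), a))  →  m(pair(cons(e, e), e), cons(pair(a, g(cons(pair(pair(a, 0), a), cons(e, a)), pair(0, a))), cons(e, e)), pair(cons(e, a), a))   [R6 at 1.1.2]
4. m(pair(cons(e, e), e), cons(pair(a, g(cons(pair(pair(a, 0), a), cons(e, a)), pair(0, a))), cons(e, e)), pair(cons(e, a), a))  →  e   [R3 at ε]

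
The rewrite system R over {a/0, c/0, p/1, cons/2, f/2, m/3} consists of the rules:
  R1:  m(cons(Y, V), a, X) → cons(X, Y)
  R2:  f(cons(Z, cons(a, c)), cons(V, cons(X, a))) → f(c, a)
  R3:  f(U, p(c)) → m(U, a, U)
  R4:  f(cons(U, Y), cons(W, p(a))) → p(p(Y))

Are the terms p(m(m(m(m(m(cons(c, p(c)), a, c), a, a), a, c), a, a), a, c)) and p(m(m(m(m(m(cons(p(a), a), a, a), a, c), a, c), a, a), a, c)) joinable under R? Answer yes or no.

yes — NF(t₁) = p(cons(c, a)), NF(t₂) = p(cons(c, a))

Reduce t₁ = p(m(m(m(m(m(cons(c, p(c)), a, c), a, a), a, c), a, a), a, c)):
1. p(m(m(m(m(m(cons(c, p(c)), a, c), a, a), a, c), a, a), a, c))  →  p(m(m(m(m(cons(c, c), a, a), a, c), a, a), a, c))   [R1 at 1.1.1.1.1]
2. p(m(m(m(m(cons(c, c), a, a), a, c), a, a), a, c))  →  p(m(m(m(cons(a, c), a, c), a, a), a, c))   [R1 at 1.1.1.1]
3. p(m(m(m(cons(a, c), a, c), a, a), a, c))  →  p(m(m(cons(c, a), a, a), a, c))   [R1 at 1.1.1]
4. p(m(m(cons(c, a), a, a), a, c))  →  p(m(cons(a, c), a, c))   [R1 at 1.1]
5. p(m(cons(a, c), a, c))  →  p(cons(c, a))   [R1 at 1]

Reduce t₂ = p(m(m(m(m(m(cons(p(a), a), a, a), a, c), a, c), a, a), a, c)):
1. p(m(m(m(m(m(cons(p(a), a), a, a), a, c), a, c), a, a), a, c))  →  p(m(m(m(m(cons(a, p(a)), a, c), a, c), a, a), a, c))   [R1 at 1.1.1.1.1]
2. p(m(m(m(m(cons(a, p(a)), a, c), a, c), a, a), a, c))  →  p(m(m(m(cons(c, a), a, c), a, a), a, c))   [R1 at 1.1.1.1]
3. p(m(m(m(cons(c, a), a, c), a, a), a, c))  →  p(m(m(cons(c, c), a, a), a, c))   [R1 at 1.1.1]
4. p(m(m(cons(c, c), a, a), a, c))  →  p(m(cons(a, c), a, c))   [R1 at 1.1]
5. p(m(cons(a, c), a, c))  →  p(cons(c, a))   [R1 at 1]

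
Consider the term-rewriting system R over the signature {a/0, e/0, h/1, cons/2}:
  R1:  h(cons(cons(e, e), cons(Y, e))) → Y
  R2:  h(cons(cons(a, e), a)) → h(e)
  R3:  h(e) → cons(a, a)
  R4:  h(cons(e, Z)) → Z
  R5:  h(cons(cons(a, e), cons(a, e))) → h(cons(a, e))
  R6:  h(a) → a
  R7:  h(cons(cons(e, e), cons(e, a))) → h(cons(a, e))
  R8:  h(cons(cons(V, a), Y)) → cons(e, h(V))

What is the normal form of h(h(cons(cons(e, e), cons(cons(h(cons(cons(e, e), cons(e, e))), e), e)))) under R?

e

1. h(h(cons(cons(e, e), cons(cons(h(cons(cons(e, e), cons(e, e))), e), e))))  →  h(cons(h(cons(cons(e, e), cons(e, e))), e))   [R1 at 1]
2. h(cons(h(cons(cons(e, e), cons(e, e))), e))  →  h(cons(e, e))   [R1 at 1.1]
3. h(cons(e, e))  →  e   [R4 at ε]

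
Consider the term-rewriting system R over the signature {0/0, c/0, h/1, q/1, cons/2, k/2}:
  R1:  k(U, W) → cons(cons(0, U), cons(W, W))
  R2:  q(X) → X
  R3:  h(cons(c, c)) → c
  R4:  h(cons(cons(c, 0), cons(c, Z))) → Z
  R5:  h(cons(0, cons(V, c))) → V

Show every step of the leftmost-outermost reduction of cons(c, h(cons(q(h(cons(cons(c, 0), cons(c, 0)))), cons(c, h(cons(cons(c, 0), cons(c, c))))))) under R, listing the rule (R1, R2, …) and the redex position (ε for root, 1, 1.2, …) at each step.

cons(c, c)

1. cons(c, h(cons(q(h(cons(cons(c, 0), cons(c, 0)))), cons(c, h(cons(cons(c, 0), cons(c, c)))))))  →  cons(c, h(cons(h(cons(cons(c, 0), cons(c, 0))), cons(c, h(cons(cons(c, 0), cons(c, c)))))))   [R2 at 2.1.1]
2. cons(c, h(cons(h(cons(cons(c, 0), cons(c, 0))), cons(c, h(cons(cons(c, 0), cons(c, c)))))))  →  cons(c, h(cons(0, cons(c, h(cons(cons(c, 0), cons(c, c)))))))   [R4 at 2.1.1]
3. cons(c, h(cons(0, cons(c, h(cons(cons(c, 0), cons(c, c)))))))  →  cons(c, h(cons(0, cons(c, c))))   [R4 at 2.1.2.2]
4. cons(c, h(cons(0, cons(c, c))))  →  cons(c, c)   [R5 at 2]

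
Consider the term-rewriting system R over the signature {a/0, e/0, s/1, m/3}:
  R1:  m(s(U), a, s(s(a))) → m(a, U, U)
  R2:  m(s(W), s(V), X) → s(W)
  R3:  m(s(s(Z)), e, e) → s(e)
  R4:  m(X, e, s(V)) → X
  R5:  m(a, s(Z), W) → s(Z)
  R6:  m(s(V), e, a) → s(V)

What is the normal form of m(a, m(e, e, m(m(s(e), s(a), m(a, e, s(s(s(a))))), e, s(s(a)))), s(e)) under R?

a

1. m(a, m(e, e, m(m(s(e), s(a), m(a, e, s(s(s(a))))), e, s(s(a)))), s(e))  →  m(a, m(e, e, m(s(e), s(a), m(a, e, s(s(s(a)))))), s(e))   [R4 at 2.3]
2. m(a, m(e, e, m(s(e), s(a), m(a, e, s(s(s(a)))))), s(e))  →  m(a, m(e, e, s(e)), s(e))   [R2 at 2.3]
3. m(a, m(e, e, s(e)), s(e))  →  m(a, e, s(e))   [R4 at 2]
4. m(a, e, s(e))  →  a   [R4 at ε]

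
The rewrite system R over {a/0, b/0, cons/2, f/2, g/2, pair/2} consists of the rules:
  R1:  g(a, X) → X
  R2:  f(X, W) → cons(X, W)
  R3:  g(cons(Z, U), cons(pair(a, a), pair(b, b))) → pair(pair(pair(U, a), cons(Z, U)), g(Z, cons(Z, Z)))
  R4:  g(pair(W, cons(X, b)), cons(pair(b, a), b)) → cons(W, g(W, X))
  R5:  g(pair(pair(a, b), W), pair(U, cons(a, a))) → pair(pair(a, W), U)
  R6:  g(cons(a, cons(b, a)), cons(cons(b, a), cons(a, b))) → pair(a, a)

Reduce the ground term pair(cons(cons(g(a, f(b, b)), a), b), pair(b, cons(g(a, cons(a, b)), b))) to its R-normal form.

1. pair(cons(cons(g(a, f(b, b)), a), b), pair(b, cons(g(a, cons(a, b)), b)))  →  pair(cons(cons(f(b, b), a), b), pair(b, cons(g(a, cons(a, b)), b)))   [R1 at 1.1.1]
2. pair(cons(cons(f(b, b), a), b), pair(b, cons(g(a, cons(a, b)), b)))  →  pair(cons(cons(cons(b, b), a), b), pair(b, cons(g(a, cons(a, b)), b)))   [R2 at 1.1.1]
3. pair(cons(cons(cons(b, b), a), b), pair(b, cons(g(a, cons(a, b)), b)))  →  pair(cons(cons(cons(b, b), a), b), pair(b, cons(cons(a, b), b)))   [R1 at 2.2.1]

pair(cons(cons(cons(b, b), a), b), pair(b, cons(cons(a, b), b)))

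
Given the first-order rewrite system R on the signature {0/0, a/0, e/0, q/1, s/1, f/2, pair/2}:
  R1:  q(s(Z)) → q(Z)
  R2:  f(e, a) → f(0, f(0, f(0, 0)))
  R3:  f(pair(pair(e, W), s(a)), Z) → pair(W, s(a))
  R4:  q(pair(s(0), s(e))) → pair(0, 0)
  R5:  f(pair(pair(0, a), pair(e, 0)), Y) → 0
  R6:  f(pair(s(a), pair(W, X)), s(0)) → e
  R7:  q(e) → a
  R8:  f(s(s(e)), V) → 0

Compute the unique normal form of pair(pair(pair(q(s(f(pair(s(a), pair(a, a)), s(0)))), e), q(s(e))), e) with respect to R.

pair(pair(pair(a, e), a), e)

1. pair(pair(pair(q(s(f(pair(s(a), pair(a, a)), s(0)))), e), q(s(e))), e)  →  pair(pair(pair(q(f(pair(s(a), pair(a, a)), s(0))), e), q(s(e))), e)   [R1 at 1.1.1]
2. pair(pair(pair(q(f(pair(s(a), pair(a, a)), s(0))), e), q(s(e))), e)  →  pair(pair(pair(q(e), e), q(s(e))), e)   [R6 at 1.1.1.1]
3. pair(pair(pair(q(e), e), q(s(e))), e)  →  pair(pair(pair(a, e), q(s(e))), e)   [R7 at 1.1.1]
4. pair(pair(pair(a, e), q(s(e))), e)  →  pair(pair(pair(a, e), q(e)), e)   [R1 at 1.2]
5. pair(pair(pair(a, e), q(e)), e)  →  pair(pair(pair(a, e), a), e)   [R7 at 1.2]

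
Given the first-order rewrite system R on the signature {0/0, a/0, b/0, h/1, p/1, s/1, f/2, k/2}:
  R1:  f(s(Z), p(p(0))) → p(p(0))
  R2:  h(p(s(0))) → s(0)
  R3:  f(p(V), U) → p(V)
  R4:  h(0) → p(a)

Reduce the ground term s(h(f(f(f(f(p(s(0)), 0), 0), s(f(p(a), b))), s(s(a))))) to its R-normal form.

1. s(h(f(f(f(f(p(s(0)), 0), 0), s(f(p(a), b))), s(s(a)))))  →  s(h(f(f(f(p(s(0)), 0), s(f(p(a), b))), s(s(a)))))   [R3 at 1.1.1.1.1]
2. s(h(f(f(f(p(s(0)), 0), s(f(p(a), b))), s(s(a)))))  →  s(h(f(f(p(s(0)), s(f(p(a), b))), s(s(a)))))   [R3 at 1.1.1.1]
3. s(h(f(f(p(s(0)), s(f(p(a), b))), s(s(a)))))  →  s(h(f(p(s(0)), s(s(a)))))   [R3 at 1.1.1]
4. s(h(f(p(s(0)), s(s(a)))))  →  s(h(p(s(0))))   [R3 at 1.1]
5. s(h(p(s(0))))  →  s(s(0))   [R2 at 1]

s(s(0))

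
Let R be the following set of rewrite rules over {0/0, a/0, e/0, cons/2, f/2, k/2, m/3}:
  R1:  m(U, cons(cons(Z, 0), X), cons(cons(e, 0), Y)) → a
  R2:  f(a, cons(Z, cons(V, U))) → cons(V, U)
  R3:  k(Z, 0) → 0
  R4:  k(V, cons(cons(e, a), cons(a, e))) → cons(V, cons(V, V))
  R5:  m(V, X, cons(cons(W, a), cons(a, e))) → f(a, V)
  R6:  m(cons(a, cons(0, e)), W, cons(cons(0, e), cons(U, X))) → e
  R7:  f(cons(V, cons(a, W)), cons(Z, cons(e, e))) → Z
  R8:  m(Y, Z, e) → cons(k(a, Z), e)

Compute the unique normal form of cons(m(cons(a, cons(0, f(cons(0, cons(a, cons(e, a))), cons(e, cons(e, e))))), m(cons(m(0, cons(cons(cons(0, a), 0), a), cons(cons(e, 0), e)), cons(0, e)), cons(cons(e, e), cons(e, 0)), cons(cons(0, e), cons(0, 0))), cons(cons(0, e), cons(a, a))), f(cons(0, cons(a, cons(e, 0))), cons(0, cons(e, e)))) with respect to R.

cons(e, 0)

1. cons(m(cons(a, cons(0, f(cons(0, cons(a, cons(e, a))), cons(e, cons(e, e))))), m(cons(m(0, cons(cons(cons(0, a), 0), a), cons(cons(e, 0), e)), cons(0, e)), cons(cons(e, e), cons(e, 0)), cons(cons(0, e), cons(0, 0))), cons(cons(0, e), cons(a, a))), f(cons(0, cons(a, cons(e, 0))), cons(0, cons(e, e))))  →  cons(m(cons(a, cons(0, e)), m(cons(m(0, cons(cons(cons(0, a), 0), a), cons(cons(e, 0), e)), cons(0, e)), cons(cons(e, e), cons(e, 0)), cons(cons(0, e), cons(0, 0))), cons(cons(0, e), cons(a, a))), f(cons(0, cons(a, cons(e, 0))), cons(0, cons(e, e))))   [R7 at 1.1.2.2]
2. cons(m(cons(a, cons(0, e)), m(cons(m(0, cons(cons(cons(0, a), 0), a), cons(cons(e, 0), e)), cons(0, e)), cons(cons(e, e), cons(e, 0)), cons(cons(0, e), cons(0, 0))), cons(cons(0, e), cons(a, a))), f(cons(0, cons(a, cons(e, 0))), cons(0, cons(e, e))))  →  cons(e, f(cons(0, cons(a, cons(e, 0))), cons(0, cons(e, e))))   [R6 at 1]
3. cons(e, f(cons(0, cons(a, cons(e, 0))), cons(0, cons(e, e))))  →  cons(e, 0)   [R7 at 2]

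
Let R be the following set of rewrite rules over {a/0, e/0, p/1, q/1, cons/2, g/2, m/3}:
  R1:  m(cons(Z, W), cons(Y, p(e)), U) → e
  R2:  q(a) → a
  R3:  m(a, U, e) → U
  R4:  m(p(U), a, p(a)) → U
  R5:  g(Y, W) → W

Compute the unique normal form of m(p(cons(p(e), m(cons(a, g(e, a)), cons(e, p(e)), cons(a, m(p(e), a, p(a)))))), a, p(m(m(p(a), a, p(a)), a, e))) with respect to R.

cons(p(e), e)

1. m(p(cons(p(e), m(cons(a, g(e, a)), cons(e, p(e)), cons(a, m(p(e), a, p(a)))))), a, p(m(m(p(a), a, p(a)), a, e)))  →  m(p(cons(p(e), e)), a, p(m(m(p(a), a, p(a)), a, e)))   [R1 at 1.1.2]
2. m(p(cons(p(e), e)), a, p(m(m(p(a), a, p(a)), a, e)))  →  m(p(cons(p(e), e)), a, p(m(a, a, e)))   [R4 at 3.1.1]
3. m(p(cons(p(e), e)), a, p(m(a, a, e)))  →  m(p(cons(p(e), e)), a, p(a))   [R3 at 3.1]
4. m(p(cons(p(e), e)), a, p(a))  →  cons(p(e), e)   [R4 at ε]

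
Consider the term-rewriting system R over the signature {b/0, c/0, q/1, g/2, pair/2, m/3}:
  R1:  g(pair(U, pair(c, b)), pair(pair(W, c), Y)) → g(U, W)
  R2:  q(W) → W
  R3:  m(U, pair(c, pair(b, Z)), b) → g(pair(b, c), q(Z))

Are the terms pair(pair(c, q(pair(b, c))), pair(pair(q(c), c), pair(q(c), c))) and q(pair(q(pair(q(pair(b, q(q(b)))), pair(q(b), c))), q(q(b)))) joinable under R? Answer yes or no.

Reduce t₁ = pair(pair(c, q(pair(b, c))), pair(pair(q(c), c), pair(q(c), c))):
1. pair(pair(c, q(pair(b, c))), pair(pair(q(c), c), pair(q(c), c)))  →  pair(pair(c, pair(b, c)), pair(pair(q(c), c), pair(q(c), c)))   [R2 at 1.2]
2. pair(pair(c, pair(b, c)), pair(pair(q(c), c), pair(q(c), c)))  →  pair(pair(c, pair(b, c)), pair(pair(c, c), pair(q(c), c)))   [R2 at 2.1.1]
3. pair(pair(c, pair(b, c)), pair(pair(c, c), pair(q(c), c)))  →  pair(pair(c, pair(b, c)), pair(pair(c, c), pair(c, c)))   [R2 at 2.2.1]

Reduce t₂ = q(pair(q(pair(q(pair(b, q(q(b)))), pair(q(b), c))), q(q(b)))):
1. q(pair(q(pair(q(pair(b, q(q(b)))), pair(q(b), c))), q(q(b))))  →  pair(q(pair(q(pair(b, q(q(b)))), pair(q(b), c))), q(q(b)))   [R2 at ε]
2. pair(q(pair(q(pair(b, q(q(b)))), pair(q(b), c))), q(q(b)))  →  pair(pair(q(pair(b, q(q(b)))), pair(q(b), c)), q(q(b)))   [R2 at 1]
3. pair(pair(q(pair(b, q(q(b)))), pair(q(b), c)), q(q(b)))  →  pair(pair(pair(b, q(q(b))), pair(q(b), c)), q(q(b)))   [R2 at 1.1]
4. pair(pair(pair(b, q(q(b))), pair(q(b), c)), q(q(b)))  →  pair(pair(pair(b, q(b)), pair(q(b), c)), q(q(b)))   [R2 at 1.1.2]
5. pair(pair(pair(b, q(b)), pair(q(b), c)), q(q(b)))  →  pair(pair(pair(b, b), pair(q(b), c)), q(q(b)))   [R2 at 1.1.2]
6. pair(pair(pair(b, b), pair(q(b), c)), q(q(b)))  →  pair(pair(pair(b, b), pair(b, c)), q(q(b)))   [R2 at 1.2.1]
7. pair(pair(pair(b, b), pair(b, c)), q(q(b)))  →  pair(pair(pair(b, b), pair(b, c)), q(b))   [R2 at 2]
8. pair(pair(pair(b, b), pair(b, c)), q(b))  →  pair(pair(pair(b, b), pair(b, c)), b)   [R2 at 2]

no — NF(t₁) = pair(pair(c, pair(b, c)), pair(pair(c, c), pair(c, c))), NF(t₂) = pair(pair(pair(b, b), pair(b, c)), b)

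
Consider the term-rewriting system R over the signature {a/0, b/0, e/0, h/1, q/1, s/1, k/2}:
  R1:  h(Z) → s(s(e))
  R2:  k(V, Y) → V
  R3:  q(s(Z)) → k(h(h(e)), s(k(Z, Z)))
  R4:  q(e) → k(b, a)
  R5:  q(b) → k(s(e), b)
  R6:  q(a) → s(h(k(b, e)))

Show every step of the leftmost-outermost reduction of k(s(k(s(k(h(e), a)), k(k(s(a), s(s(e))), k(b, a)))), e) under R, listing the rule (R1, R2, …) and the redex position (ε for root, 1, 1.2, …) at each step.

1. k(s(k(s(k(h(e), a)), k(k(s(a), s(s(e))), k(b, a)))), e)  →  s(k(s(k(h(e), a)), k(k(s(a), s(s(e))), k(b, a))))   [R2 at ε]
2. s(k(s(k(h(e), a)), k(k(s(a), s(s(e))), k(b, a))))  →  s(s(k(h(e), a)))   [R2 at 1]
3. s(s(k(h(e), a)))  →  s(s(h(e)))   [R2 at 1.1]
4. s(s(h(e)))  →  s(s(s(s(e))))   [R1 at 1.1]

s(s(s(s(e))))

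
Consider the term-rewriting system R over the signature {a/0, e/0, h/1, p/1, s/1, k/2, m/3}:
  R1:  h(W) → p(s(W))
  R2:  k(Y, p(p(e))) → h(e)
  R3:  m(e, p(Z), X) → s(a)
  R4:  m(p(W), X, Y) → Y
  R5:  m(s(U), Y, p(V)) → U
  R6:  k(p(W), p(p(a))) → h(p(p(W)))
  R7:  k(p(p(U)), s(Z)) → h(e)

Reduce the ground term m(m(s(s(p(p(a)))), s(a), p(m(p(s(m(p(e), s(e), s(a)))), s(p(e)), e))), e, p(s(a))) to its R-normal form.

1. m(m(s(s(p(p(a)))), s(a), p(m(p(s(m(p(e), s(e), s(a)))), s(p(e)), e))), e, p(s(a)))  →  m(s(p(p(a))), e, p(s(a)))   [R5 at 1]
2. m(s(p(p(a))), e, p(s(a)))  →  p(p(a))   [R5 at ε]

p(p(a))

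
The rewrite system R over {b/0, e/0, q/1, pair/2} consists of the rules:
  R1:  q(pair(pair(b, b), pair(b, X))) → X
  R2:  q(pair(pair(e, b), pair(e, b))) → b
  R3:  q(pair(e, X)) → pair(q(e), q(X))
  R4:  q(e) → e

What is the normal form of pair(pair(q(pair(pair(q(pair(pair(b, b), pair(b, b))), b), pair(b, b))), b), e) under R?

1. pair(pair(q(pair(pair(q(pair(pair(b, b), pair(b, b))), b), pair(b, b))), b), e)  →  pair(pair(q(pair(pair(b, b), pair(b, b))), b), e)   [R1 at 1.1.1.1.1]
2. pair(pair(q(pair(pair(b, b), pair(b, b))), b), e)  →  pair(pair(b, b), e)   [R1 at 1.1]

pair(pair(b, b), e)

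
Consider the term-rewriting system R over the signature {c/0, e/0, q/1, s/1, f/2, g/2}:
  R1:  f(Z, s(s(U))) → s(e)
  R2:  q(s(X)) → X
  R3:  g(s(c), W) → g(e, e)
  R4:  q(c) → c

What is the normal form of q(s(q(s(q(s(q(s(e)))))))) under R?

1. q(s(q(s(q(s(q(s(e))))))))  →  q(s(q(s(q(s(e))))))   [R2 at ε]
2. q(s(q(s(q(s(e))))))  →  q(s(q(s(e))))   [R2 at ε]
3. q(s(q(s(e))))  →  q(s(e))   [R2 at ε]
4. q(s(e))  →  e   [R2 at ε]

e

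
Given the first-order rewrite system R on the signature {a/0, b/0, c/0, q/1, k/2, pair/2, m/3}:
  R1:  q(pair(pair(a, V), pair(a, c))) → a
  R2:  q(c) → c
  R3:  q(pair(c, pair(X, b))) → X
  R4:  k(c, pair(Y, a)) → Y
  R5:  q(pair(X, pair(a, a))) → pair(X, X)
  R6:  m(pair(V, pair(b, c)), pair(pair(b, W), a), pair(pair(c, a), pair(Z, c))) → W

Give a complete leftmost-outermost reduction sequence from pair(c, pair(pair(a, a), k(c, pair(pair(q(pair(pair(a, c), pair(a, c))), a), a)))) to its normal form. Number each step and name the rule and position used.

1. pair(c, pair(pair(a, a), k(c, pair(pair(q(pair(pair(a, c), pair(a, c))), a), a))))  →  pair(c, pair(pair(a, a), pair(q(pair(pair(a, c), pair(a, c))), a)))   [R4 at 2.2]
2. pair(c, pair(pair(a, a), pair(q(pair(pair(a, c), pair(a, c))), a)))  →  pair(c, pair(pair(a, a), pair(a, a)))   [R1 at 2.2.1]

pair(c, pair(pair(a, a), pair(a, a)))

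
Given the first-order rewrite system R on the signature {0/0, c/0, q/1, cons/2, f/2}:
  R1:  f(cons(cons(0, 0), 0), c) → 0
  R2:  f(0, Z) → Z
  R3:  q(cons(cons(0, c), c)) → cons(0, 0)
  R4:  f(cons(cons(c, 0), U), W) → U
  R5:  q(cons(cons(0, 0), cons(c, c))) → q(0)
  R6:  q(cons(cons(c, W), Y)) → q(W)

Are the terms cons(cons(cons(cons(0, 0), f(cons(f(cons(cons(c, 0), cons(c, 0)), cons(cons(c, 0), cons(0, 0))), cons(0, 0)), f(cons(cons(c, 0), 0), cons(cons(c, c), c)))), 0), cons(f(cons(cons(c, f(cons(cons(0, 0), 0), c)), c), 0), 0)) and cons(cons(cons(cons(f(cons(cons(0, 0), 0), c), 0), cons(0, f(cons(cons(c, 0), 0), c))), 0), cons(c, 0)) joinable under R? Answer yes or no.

yes — NF(t₁) = cons(cons(cons(cons(0, 0), cons(0, 0)), 0), cons(c, 0)), NF(t₂) = cons(cons(cons(cons(0, 0), cons(0, 0)), 0), cons(c, 0))

Reduce t₁ = cons(cons(cons(cons(0, 0), f(cons(f(cons(cons(c, 0), cons(c, 0)), cons(cons(c, 0), cons(0, 0))), cons(0, 0)), f(cons(cons(c, 0), 0), cons(cons(c, c), c)))), 0), cons(f(cons(cons(c, f(cons(cons(0, 0), 0), c)), c), 0), 0)):
1. cons(cons(cons(cons(0, 0), f(cons(f(cons(cons(c, 0), cons(c, 0)), cons(cons(c, 0), cons(0, 0))), cons(0, 0)), f(cons(cons(c, 0), 0), cons(cons(c, c), c)))), 0), cons(f(cons(cons(c, f(cons(cons(0, 0), 0), c)), c), 0), 0))  →  cons(cons(cons(cons(0, 0), f(cons(cons(c, 0), cons(0, 0)), f(cons(cons(c, 0), 0), cons(cons(c, c), c)))), 0), cons(f(cons(cons(c, f(cons(cons(0, 0), 0), c)), c), 0), 0))   [R4 at 1.1.2.1.1]
2. cons(cons(cons(cons(0, 0), f(cons(cons(c, 0), cons(0, 0)), f(cons(cons(c, 0), 0), cons(cons(c, c), c)))), 0), cons(f(cons(cons(c, f(cons(cons(0, 0), 0), c)), c), 0), 0))  →  cons(cons(cons(cons(0, 0), cons(0, 0)), 0), cons(f(cons(cons(c, f(cons(cons(0, 0), 0), c)), c), 0), 0))   [R4 at 1.1.2]
3. cons(cons(cons(cons(0, 0), cons(0, 0)), 0), cons(f(cons(cons(c, f(cons(cons(0, 0), 0), c)), c), 0), 0))  →  cons(cons(cons(cons(0, 0), cons(0, 0)), 0), cons(f(cons(cons(c, 0), c), 0), 0))   [R1 at 2.1.1.1.2]
4. cons(cons(cons(cons(0, 0), cons(0, 0)), 0), cons(f(cons(cons(c, 0), c), 0), 0))  →  cons(cons(cons(cons(0, 0), cons(0, 0)), 0), cons(c, 0))   [R4 at 2.1]

Reduce t₂ = cons(cons(cons(cons(f(cons(cons(0, 0), 0), c), 0), cons(0, f(cons(cons(c, 0), 0), c))), 0), cons(c, 0)):
1. cons(cons(cons(cons(f(cons(cons(0, 0), 0), c), 0), cons(0, f(cons(cons(c, 0), 0), c))), 0), cons(c, 0))  →  cons(cons(cons(cons(0, 0), cons(0, f(cons(cons(c, 0), 0), c))), 0), cons(c, 0))   [R1 at 1.1.1.1]
2. cons(cons(cons(cons(0, 0), cons(0, f(cons(cons(c, 0), 0), c))), 0), cons(c, 0))  →  cons(cons(cons(cons(0, 0), cons(0, 0)), 0), cons(c, 0))   [R4 at 1.1.2.2]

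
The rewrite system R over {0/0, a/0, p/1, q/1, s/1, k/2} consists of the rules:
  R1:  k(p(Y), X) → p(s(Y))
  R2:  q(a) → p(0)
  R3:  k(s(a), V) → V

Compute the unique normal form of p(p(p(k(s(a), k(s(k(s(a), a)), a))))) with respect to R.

1. p(p(p(k(s(a), k(s(k(s(a), a)), a)))))  →  p(p(p(k(s(k(s(a), a)), a))))   [R3 at 1.1.1]
2. p(p(p(k(s(k(s(a), a)), a))))  →  p(p(p(k(s(a), a))))   [R3 at 1.1.1.1.1]
3. p(p(p(k(s(a), a))))  →  p(p(p(a)))   [R3 at 1.1.1]

p(p(p(a)))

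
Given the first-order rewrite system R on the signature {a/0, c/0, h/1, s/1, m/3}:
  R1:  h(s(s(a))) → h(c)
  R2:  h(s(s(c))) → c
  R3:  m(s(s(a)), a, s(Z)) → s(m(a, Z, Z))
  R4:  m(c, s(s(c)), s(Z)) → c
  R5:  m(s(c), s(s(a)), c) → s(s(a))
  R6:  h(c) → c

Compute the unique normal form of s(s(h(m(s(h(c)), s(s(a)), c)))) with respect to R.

1. s(s(h(m(s(h(c)), s(s(a)), c))))  →  s(s(h(m(s(c), s(s(a)), c))))   [R6 at 1.1.1.1.1]
2. s(s(h(m(s(c), s(s(a)), c))))  →  s(s(h(s(s(a)))))   [R5 at 1.1.1]
3. s(s(h(s(s(a)))))  →  s(s(h(c)))   [R1 at 1.1]
4. s(s(h(c)))  →  s(s(c))   [R6 at 1.1]

s(s(c))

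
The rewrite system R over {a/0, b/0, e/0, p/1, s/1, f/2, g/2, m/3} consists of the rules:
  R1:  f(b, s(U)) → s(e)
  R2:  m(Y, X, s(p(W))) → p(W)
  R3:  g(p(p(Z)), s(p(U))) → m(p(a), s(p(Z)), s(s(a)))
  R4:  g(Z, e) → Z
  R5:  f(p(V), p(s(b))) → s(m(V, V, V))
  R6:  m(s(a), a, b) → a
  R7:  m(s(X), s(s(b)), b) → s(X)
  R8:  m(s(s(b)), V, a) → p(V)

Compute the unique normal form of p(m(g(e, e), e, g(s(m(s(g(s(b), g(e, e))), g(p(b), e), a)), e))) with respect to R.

1. p(m(g(e, e), e, g(s(m(s(g(s(b), g(e, e))), g(p(b), e), a)), e)))  →  p(m(e, e, g(s(m(s(g(s(b), g(e, e))), g(p(b), e), a)), e)))   [R4 at 1.1]
2. p(m(e, e, g(s(m(s(g(s(b), g(e, e))), g(p(b), e), a)), e)))  →  p(m(e, e, s(m(s(g(s(b), g(e, e))), g(p(b), e), a))))   [R4 at 1.3]
3. p(m(e, e, s(m(s(g(s(b), g(e, e))), g(p(b), e), a))))  →  p(m(e, e, s(m(s(g(s(b), e)), g(p(b), e), a))))   [R4 at 1.3.1.1.1.2]
4. p(m(e, e, s(m(s(g(s(b), e)), g(p(b), e), a))))  →  p(m(e, e, s(m(s(s(b)), g(p(b), e), a))))   [R4 at 1.3.1.1.1]
5. p(m(e, e, s(m(s(s(b)), g(p(b), e), a))))  →  p(m(e, e, s(p(g(p(b), e)))))   [R8 at 1.3.1]
6. p(m(e, e, s(p(g(p(b), e)))))  →  p(p(g(p(b), e)))   [R2 at 1]
7. p(p(g(p(b), e)))  →  p(p(p(b)))   [R4 at 1.1]

p(p(p(b)))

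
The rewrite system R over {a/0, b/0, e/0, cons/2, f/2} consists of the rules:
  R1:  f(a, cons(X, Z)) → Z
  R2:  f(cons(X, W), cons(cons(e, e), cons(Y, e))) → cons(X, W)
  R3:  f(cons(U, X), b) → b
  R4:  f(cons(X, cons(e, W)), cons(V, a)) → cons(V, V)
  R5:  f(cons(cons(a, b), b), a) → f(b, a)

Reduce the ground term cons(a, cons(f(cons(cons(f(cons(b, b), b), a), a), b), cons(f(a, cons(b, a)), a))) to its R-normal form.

cons(a, cons(b, cons(a, a)))

1. cons(a, cons(f(cons(cons(f(cons(b, b), b), a), a), b), cons(f(a, cons(b, a)), a)))  →  cons(a, cons(b, cons(f(a, cons(b, a)), a)))   [R3 at 2.1]
2. cons(a, cons(b, cons(f(a, cons(b, a)), a)))  →  cons(a, cons(b, cons(a, a)))   [R1 at 2.2.1]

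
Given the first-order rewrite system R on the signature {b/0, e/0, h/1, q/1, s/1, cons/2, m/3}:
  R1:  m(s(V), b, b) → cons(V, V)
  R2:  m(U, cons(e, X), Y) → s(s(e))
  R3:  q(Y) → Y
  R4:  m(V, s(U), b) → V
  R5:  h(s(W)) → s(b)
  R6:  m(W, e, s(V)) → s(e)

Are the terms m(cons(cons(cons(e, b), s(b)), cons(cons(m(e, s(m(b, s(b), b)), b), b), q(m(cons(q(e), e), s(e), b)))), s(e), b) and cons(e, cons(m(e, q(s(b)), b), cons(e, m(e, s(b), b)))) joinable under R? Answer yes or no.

no — NF(t₁) = cons(cons(cons(e, b), s(b)), cons(cons(e, b), cons(e, e))), NF(t₂) = cons(e, cons(e, cons(e, e)))

Reduce t₁ = m(cons(cons(cons(e, b), s(b)), cons(cons(m(e, s(m(b, s(b), b)), b), b), q(m(cons(q(e), e), s(e), b)))), s(e), b):
1. m(cons(cons(cons(e, b), s(b)), cons(cons(m(e, s(m(b, s(b), b)), b), b), q(m(cons(q(e), e), s(e), b)))), s(e), b)  →  cons(cons(cons(e, b), s(b)), cons(cons(m(e, s(m(b, s(b), b)), b), b), q(m(cons(q(e), e), s(e), b))))   [R4 at ε]
2. cons(cons(cons(e, b), s(b)), cons(cons(m(e, s(m(b, s(b), b)), b), b), q(m(cons(q(e), e), s(e), b))))  →  cons(cons(cons(e, b), s(b)), cons(cons(e, b), q(m(cons(q(e), e), s(e), b))))   [R4 at 2.1.1]
3. cons(cons(cons(e, b), s(b)), cons(cons(e, b), q(m(cons(q(e), e), s(e), b))))  →  cons(cons(cons(e, b), s(b)), cons(cons(e, b), m(cons(q(e), e), s(e), b)))   [R3 at 2.2]
4. cons(cons(cons(e, b), s(b)), cons(cons(e, b), m(cons(q(e), e), s(e), b)))  →  cons(cons(cons(e, b), s(b)), cons(cons(e, b), cons(q(e), e)))   [R4 at 2.2]
5. cons(cons(cons(e, b), s(b)), cons(cons(e, b), cons(q(e), e)))  →  cons(cons(cons(e, b), s(b)), cons(cons(e, b), cons(e, e)))   [R3 at 2.2.1]

Reduce t₂ = cons(e, cons(m(e, q(s(b)), b), cons(e, m(e, s(b), b)))):
1. cons(e, cons(m(e, q(s(b)), b), cons(e, m(e, s(b), b))))  →  cons(e, cons(m(e, s(b), b), cons(e, m(e, s(b), b))))   [R3 at 2.1.2]
2. cons(e, cons(m(e, s(b), b), cons(e, m(e, s(b), b))))  →  cons(e, cons(e, cons(e, m(e, s(b), b))))   [R4 at 2.1]
3. cons(e, cons(e, cons(e, m(e, s(b), b))))  →  cons(e, cons(e, cons(e, e)))   [R4 at 2.2.2]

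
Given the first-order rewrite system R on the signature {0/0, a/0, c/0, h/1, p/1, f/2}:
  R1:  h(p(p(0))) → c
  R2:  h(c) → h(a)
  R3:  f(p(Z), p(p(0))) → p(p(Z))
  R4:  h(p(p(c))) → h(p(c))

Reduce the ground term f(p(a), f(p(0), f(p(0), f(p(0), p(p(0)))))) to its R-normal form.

p(p(a))

1. f(p(a), f(p(0), f(p(0), f(p(0), p(p(0))))))  →  f(p(a), f(p(0), f(p(0), p(p(0)))))   [R3 at 2.2.2]
2. f(p(a), f(p(0), f(p(0), p(p(0)))))  →  f(p(a), f(p(0), p(p(0))))   [R3 at 2.2]
3. f(p(a), f(p(0), p(p(0))))  →  f(p(a), p(p(0)))   [R3 at 2]
4. f(p(a), p(p(0)))  →  p(p(a))   [R3 at ε]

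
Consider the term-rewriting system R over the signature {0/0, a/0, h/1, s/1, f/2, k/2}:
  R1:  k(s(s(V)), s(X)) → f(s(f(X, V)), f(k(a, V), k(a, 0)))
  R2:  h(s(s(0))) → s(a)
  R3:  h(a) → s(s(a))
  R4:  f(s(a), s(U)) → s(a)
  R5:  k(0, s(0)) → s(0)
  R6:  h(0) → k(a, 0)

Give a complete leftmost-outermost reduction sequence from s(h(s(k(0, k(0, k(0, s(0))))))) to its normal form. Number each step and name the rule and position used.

1. s(h(s(k(0, k(0, k(0, s(0)))))))  →  s(h(s(k(0, k(0, s(0))))))   [R5 at 1.1.1.2.2]
2. s(h(s(k(0, k(0, s(0))))))  →  s(h(s(k(0, s(0)))))   [R5 at 1.1.1.2]
3. s(h(s(k(0, s(0)))))  →  s(h(s(s(0))))   [R5 at 1.1.1]
4. s(h(s(s(0))))  →  s(s(a))   [R2 at 1]

s(s(a))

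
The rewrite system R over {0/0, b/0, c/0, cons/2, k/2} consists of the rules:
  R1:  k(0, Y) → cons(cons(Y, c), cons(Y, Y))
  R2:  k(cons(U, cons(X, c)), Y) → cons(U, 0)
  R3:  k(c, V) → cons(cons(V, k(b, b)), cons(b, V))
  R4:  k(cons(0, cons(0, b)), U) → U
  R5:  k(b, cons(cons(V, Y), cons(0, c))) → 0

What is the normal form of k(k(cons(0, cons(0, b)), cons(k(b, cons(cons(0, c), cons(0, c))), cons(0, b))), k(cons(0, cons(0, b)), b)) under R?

1. k(k(cons(0, cons(0, b)), cons(k(b, cons(cons(0, c), cons(0, c))), cons(0, b))), k(cons(0, cons(0, b)), b))  →  k(cons(k(b, cons(cons(0, c), cons(0, c))), cons(0, b)), k(cons(0, cons(0, b)), b))   [R4 at 1]
2. k(cons(k(b, cons(cons(0, c), cons(0, c))), cons(0, b)), k(cons(0, cons(0, b)), b))  →  k(cons(0, cons(0, b)), k(cons(0, cons(0, b)), b))   [R5 at 1.1]
3. k(cons(0, cons(0, b)), k(cons(0, cons(0, b)), b))  →  k(cons(0, cons(0, b)), b)   [R4 at ε]
4. k(cons(0, cons(0, b)), b)  →  b   [R4 at ε]

b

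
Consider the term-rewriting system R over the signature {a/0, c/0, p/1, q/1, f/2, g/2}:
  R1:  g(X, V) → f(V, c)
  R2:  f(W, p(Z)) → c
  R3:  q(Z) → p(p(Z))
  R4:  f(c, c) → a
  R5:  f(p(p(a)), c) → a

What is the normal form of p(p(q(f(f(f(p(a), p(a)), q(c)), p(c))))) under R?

p(p(p(p(c))))

1. p(p(q(f(f(f(p(a), p(a)), q(c)), p(c)))))  →  p(p(p(p(f(f(f(p(a), p(a)), q(c)), p(c))))))   [R3 at 1.1]
2. p(p(p(p(f(f(f(p(a), p(a)), q(c)), p(c))))))  →  p(p(p(p(c))))   [R2 at 1.1.1.1]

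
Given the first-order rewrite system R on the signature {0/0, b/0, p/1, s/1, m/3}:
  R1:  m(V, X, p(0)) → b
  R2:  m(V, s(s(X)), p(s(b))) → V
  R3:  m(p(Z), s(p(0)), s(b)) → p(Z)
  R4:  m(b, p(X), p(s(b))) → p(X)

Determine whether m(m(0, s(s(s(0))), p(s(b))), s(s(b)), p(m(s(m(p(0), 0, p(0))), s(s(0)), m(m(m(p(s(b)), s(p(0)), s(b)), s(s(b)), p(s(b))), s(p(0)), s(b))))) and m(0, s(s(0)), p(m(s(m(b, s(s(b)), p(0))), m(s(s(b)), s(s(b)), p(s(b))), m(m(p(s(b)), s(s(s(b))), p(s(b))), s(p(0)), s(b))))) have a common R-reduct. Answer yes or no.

yes — NF(t₁) = 0, NF(t₂) = 0

Reduce t₁ = m(m(0, s(s(s(0))), p(s(b))), s(s(b)), p(m(s(m(p(0), 0, p(0))), s(s(0)), m(m(m(p(s(b)), s(p(0)), s(b)), s(s(b)), p(s(b))), s(p(0)), s(b))))):
1. m(m(0, s(s(s(0))), p(s(b))), s(s(b)), p(m(s(m(p(0), 0, p(0))), s(s(0)), m(m(m(p(s(b)), s(p(0)), s(b)), s(s(b)), p(s(b))), s(p(0)), s(b)))))  →  m(0, s(s(b)), p(m(s(m(p(0), 0, p(0))), s(s(0)), m(m(m(p(s(b)), s(p(0)), s(b)), s(s(b)), p(s(b))), s(p(0)), s(b)))))   [R2 at 1]
2. m(0, s(s(b)), p(m(s(m(p(0), 0, p(0))), s(s(0)), m(m(m(p(s(b)), s(p(0)), s(b)), s(s(b)), p(s(b))), s(p(0)), s(b)))))  →  m(0, s(s(b)), p(m(s(b), s(s(0)), m(m(m(p(s(b)), s(p(0)), s(b)), s(s(b)), p(s(b))), s(p(0)), s(b)))))   [R1 at 3.1.1.1]
3. m(0, s(s(b)), p(m(s(b), s(s(0)), m(m(m(p(s(b)), s(p(0)), s(b)), s(s(b)), p(s(b))), s(p(0)), s(b)))))  →  m(0, s(s(b)), p(m(s(b), s(s(0)), m(m(p(s(b)), s(p(0)), s(b)), s(p(0)), s(b)))))   [R2 at 3.1.3.1]
4. m(0, s(s(b)), p(m(s(b), s(s(0)), m(m(p(s(b)), s(p(0)), s(b)), s(p(0)), s(b)))))  →  m(0, s(s(b)), p(m(s(b), s(s(0)), m(p(s(b)), s(p(0)), s(b)))))   [R3 at 3.1.3.1]
5. m(0, s(s(b)), p(m(s(b), s(s(0)), m(p(s(b)), s(p(0)), s(b)))))  →  m(0, s(s(b)), p(m(s(b), s(s(0)), p(s(b)))))   [R3 at 3.1.3]
6. m(0, s(s(b)), p(m(s(b), s(s(0)), p(s(b)))))  →  m(0, s(s(b)), p(s(b)))   [R2 at 3.1]
7. m(0, s(s(b)), p(s(b)))  →  0   [R2 at ε]

Reduce t₂ = m(0, s(s(0)), p(m(s(m(b, s(s(b)), p(0))), m(s(s(b)), s(s(b)), p(s(b))), m(m(p(s(b)), s(s(s(b))), p(s(b))), s(p(0)), s(b))))):
1. m(0, s(s(0)), p(m(s(m(b, s(s(b)), p(0))), m(s(s(b)), s(s(b)), p(s(b))), m(m(p(s(b)), s(s(s(b))), p(s(b))), s(p(0)), s(b)))))  →  m(0, s(s(0)), p(m(s(b), m(s(s(b)), s(s(b)), p(s(b))), m(m(p(s(b)), s(s(s(b))), p(s(b))), s(p(0)), s(b)))))   [R1 at 3.1.1.1]
2. m(0, s(s(0)), p(m(s(b), m(s(s(b)), s(s(b)), p(s(b))), m(m(p(s(b)), s(s(s(b))), p(s(b))), s(p(0)), s(b)))))  →  m(0, s(s(0)), p(m(s(b), s(s(b)), m(m(p(s(b)), s(s(s(b))), p(s(b))), s(p(0)), s(b)))))   [R2 at 3.1.2]
3. m(0, s(s(0)), p(m(s(b), s(s(b)), m(m(p(s(b)), s(s(s(b))), p(s(b))), s(p(0)), s(b)))))  →  m(0, s(s(0)), p(m(s(b), s(s(b)), m(p(s(b)), s(p(0)), s(b)))))   [R2 at 3.1.3.1]
4. m(0, s(s(0)), p(m(s(b), s(s(b)), m(p(s(b)), s(p(0)), s(b)))))  →  m(0, s(s(0)), p(m(s(b), s(s(b)), p(s(b)))))   [R3 at 3.1.3]
5. m(0, s(s(0)), p(m(s(b), s(s(b)), p(s(b)))))  →  m(0, s(s(0)), p(s(b)))   [R2 at 3.1]
6. m(0, s(s(0)), p(s(b)))  →  0   [R2 at ε]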